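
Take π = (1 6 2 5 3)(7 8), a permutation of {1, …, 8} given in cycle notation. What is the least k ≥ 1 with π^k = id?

10

The disjoint cycles have lengths 5, 2, 1.
The order of π is the least common multiple of its cycle lengths: lcm(5, 2) = 10.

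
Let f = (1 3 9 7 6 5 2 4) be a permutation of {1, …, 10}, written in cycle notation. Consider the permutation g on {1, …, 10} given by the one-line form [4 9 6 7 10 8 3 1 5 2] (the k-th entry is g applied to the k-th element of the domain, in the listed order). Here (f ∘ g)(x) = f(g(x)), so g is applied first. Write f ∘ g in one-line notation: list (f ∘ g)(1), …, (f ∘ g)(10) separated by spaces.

1 7 5 6 10 8 9 3 2 4

(f ∘ g)(x) = f(g(x)). Computing each image: f(g(1)) = f(4) = 1, f(g(2)) = f(9) = 7, f(g(3)) = f(6) = 5, f(g(4)) = f(7) = 6, f(g(5)) = f(10) = 10, f(g(6)) = f(8) = 8, f(g(7)) = f(3) = 9, f(g(8)) = f(1) = 3, f(g(9)) = f(5) = 2, f(g(10)) = f(2) = 4.
Hence f ∘ g = [1 7 5 6 10 8 9 3 2 4].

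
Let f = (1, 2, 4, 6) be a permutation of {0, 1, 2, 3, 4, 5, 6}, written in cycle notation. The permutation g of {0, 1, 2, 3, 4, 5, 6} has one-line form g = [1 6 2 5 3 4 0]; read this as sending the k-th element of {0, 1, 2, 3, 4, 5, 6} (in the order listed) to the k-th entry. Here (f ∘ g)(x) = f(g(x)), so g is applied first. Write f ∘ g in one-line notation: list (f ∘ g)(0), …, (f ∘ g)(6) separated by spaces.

2 1 4 5 3 6 0

Chase each element through g then f: 0 → 1 → 2; 1 → 6 → 1; 2 → 2 → 4; 3 → 5 → 5; 4 → 3 → 3; 5 → 4 → 6; 6 → 0 → 0.
Collecting the images, f ∘ g = [2 1 4 5 3 6 0].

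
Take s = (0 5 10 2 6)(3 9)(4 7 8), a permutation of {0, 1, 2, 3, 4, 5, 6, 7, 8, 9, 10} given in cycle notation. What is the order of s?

The cycle type of s is (5, 3, 2, 1).
The order is lcm(5, 3, 2) = 30.

30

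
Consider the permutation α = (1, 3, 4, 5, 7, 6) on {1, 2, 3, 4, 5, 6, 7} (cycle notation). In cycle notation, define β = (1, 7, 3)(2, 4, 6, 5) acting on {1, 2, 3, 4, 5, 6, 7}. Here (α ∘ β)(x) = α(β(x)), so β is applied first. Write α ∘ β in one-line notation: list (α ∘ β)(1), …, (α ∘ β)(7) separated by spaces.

(α ∘ β)(x) = α(β(x)). Computing each image: α(β(1)) = α(7) = 6, α(β(2)) = α(4) = 5, α(β(3)) = α(1) = 3, α(β(4)) = α(6) = 1, α(β(5)) = α(2) = 2, α(β(6)) = α(5) = 7, α(β(7)) = α(3) = 4.
Hence α ∘ β = [6 5 3 1 2 7 4].

6 5 3 1 2 7 4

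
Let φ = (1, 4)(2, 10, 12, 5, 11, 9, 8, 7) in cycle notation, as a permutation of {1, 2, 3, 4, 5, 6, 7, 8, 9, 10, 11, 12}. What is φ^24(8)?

8 lies in the 8-cycle (2, 10, 12, 5, 11, 9, 8, 7).
Powers repeat with period 8 on this cycle, and 24 mod 8 = 0, so φ^24(8) = φ^0(8).
So φ^24(8) = 8.

8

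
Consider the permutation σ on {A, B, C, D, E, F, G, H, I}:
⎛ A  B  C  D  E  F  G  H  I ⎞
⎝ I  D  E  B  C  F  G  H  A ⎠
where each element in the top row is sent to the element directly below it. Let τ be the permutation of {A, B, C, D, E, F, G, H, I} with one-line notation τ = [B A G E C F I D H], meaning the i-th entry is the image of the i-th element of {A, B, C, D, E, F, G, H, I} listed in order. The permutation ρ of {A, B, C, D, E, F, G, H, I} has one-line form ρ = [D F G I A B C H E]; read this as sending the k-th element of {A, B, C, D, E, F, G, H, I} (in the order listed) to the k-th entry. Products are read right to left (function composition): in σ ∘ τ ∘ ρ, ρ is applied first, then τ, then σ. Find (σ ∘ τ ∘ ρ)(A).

(σ ∘ τ ∘ ρ)(A) = σ(τ(ρ(A))). ρ(A) = D, then τ(D) = E, then σ(E) = C, so the result is C.

C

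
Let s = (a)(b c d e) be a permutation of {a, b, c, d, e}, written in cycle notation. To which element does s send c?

d

In the cycle (b c d e), c is followed by d, so s(c) = d.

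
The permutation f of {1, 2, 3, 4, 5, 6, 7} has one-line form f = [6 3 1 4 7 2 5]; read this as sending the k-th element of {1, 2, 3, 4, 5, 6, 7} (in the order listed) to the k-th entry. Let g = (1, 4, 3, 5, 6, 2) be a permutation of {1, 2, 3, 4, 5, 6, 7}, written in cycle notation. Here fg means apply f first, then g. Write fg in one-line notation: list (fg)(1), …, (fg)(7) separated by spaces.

2 5 4 3 7 1 6

Chase each element through f then g: 1 → 6 → 2; 2 → 3 → 5; 3 → 1 → 4; 4 → 4 → 3; 5 → 7 → 7; 6 → 2 → 1; 7 → 5 → 6.
So fg in one-line form is 2 5 4 3 7 1 6.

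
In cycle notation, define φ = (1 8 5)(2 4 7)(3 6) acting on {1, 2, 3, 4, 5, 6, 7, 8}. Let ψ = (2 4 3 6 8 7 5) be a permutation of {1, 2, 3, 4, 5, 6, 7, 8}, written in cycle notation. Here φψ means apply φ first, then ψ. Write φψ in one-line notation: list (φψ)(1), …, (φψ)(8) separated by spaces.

7 3 8 5 1 6 4 2

(φψ)(x) = ψ(φ(x)). Computing each image: ψ(φ(1)) = ψ(8) = 7, ψ(φ(2)) = ψ(4) = 3, ψ(φ(3)) = ψ(6) = 8, ψ(φ(4)) = ψ(7) = 5, ψ(φ(5)) = ψ(1) = 1, ψ(φ(6)) = ψ(3) = 6, ψ(φ(7)) = ψ(2) = 4, ψ(φ(8)) = ψ(5) = 2.
Hence φψ = [7 3 8 5 1 6 4 2].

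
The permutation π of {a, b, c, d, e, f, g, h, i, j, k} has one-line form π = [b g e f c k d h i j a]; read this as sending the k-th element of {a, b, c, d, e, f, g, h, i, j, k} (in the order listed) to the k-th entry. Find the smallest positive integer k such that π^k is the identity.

6

Decomposing into disjoint cycles gives cycle lengths 6, 2, 1, 1, 1.
Since disjoint cycles commute, ord(π) = lcm(6, 2) = 6.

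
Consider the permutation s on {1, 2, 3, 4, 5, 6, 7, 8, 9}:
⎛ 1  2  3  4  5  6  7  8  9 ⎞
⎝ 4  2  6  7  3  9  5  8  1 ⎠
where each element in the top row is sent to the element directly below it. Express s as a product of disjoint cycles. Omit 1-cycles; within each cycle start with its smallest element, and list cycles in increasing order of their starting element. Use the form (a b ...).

(1 4 7 5 3 6 9)

From 1: 1 → 4 → 7 → 5 → 3 → 6 → 9 → 1, closing the cycle (1 4 7 5 3 6 9).
Continuing from each remaining unvisited element yields (1 4 7 5 3 6 9).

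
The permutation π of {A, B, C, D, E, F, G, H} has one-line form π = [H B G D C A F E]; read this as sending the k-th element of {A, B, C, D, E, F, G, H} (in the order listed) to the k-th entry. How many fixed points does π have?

2

The fixed points (elements with π(x) = x) are {B, D}, so there are 2.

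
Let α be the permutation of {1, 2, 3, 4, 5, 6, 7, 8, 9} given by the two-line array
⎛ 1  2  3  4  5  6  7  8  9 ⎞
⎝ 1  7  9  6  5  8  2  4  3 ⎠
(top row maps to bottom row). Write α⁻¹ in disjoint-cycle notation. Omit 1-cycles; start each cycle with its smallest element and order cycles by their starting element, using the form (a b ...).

(2 7)(3 9)(4 8 6)

First write α in disjoint cycles: (2 7)(3 9)(4 6 8).
The inverse reverses every cycle; in canonical form, α⁻¹ = (2 7)(3 9)(4 8 6).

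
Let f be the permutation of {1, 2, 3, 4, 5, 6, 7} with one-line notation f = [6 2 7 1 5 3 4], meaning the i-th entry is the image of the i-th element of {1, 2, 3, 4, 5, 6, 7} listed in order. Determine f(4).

1

4 is element number 4 of the domain, and entry number 4 of the one-line form is 1, so f(4) = 1.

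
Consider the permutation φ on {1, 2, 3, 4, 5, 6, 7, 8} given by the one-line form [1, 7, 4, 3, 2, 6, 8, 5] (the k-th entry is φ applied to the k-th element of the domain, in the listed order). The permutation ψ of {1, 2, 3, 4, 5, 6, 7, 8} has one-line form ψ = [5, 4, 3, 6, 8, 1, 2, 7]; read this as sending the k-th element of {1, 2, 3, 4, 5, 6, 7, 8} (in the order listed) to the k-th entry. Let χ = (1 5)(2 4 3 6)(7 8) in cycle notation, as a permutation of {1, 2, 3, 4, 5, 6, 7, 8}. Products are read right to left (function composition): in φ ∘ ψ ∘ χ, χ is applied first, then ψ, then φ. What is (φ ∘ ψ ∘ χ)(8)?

Apply the permutations in order: χ(8) = 7, then ψ(7) = 2, then φ(2) = 7. So (φ ∘ ψ ∘ χ)(8) = 7.

7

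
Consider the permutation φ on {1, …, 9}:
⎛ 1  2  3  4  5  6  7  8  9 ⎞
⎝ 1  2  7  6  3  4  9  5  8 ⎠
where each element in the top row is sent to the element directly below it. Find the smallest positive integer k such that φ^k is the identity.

The disjoint-cycle form of φ has cycle lengths 5, 2, 1, 1.
Since disjoint cycles commute, ord(φ) = lcm(5, 2) = 10.

10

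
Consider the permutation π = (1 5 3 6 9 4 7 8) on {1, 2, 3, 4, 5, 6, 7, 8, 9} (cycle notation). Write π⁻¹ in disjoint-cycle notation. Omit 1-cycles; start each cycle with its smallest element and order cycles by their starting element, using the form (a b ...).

Inverting a permutation written in cycle notation just reverses the order within every cycle.
Reversing each cycle of π and rotating so the smallest element leads gives (1 8 7 4 9 6 3 5).

(1 8 7 4 9 6 3 5)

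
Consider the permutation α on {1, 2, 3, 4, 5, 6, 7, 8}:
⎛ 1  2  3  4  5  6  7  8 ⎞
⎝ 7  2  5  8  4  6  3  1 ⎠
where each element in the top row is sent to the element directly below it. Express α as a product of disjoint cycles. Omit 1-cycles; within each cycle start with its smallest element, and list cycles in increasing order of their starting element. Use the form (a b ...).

(1 7 3 5 4 8)

Start at 1 and follow images: 1 → 7 → 3 → 5 → 4 → 8 → 1, giving the cycle (1 7 3 5 4 8).
Continuing from each remaining unvisited element yields (1 7 3 5 4 8).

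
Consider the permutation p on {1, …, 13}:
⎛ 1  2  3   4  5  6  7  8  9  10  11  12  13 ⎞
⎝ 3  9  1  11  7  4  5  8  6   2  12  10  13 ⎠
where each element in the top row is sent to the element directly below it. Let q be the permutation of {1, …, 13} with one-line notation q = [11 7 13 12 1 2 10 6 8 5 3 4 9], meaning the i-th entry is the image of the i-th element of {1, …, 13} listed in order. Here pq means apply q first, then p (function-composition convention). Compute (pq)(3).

(pq)(3) = p(q(3)). q(3) = 13, then p(13) = 13. So (pq)(3) = 13.

13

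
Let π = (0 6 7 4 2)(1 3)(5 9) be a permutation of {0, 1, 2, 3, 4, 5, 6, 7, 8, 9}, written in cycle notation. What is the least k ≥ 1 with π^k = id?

The disjoint cycles have lengths 5, 2, 2, 1.
The order is lcm(5, 2, 2) = 10.

10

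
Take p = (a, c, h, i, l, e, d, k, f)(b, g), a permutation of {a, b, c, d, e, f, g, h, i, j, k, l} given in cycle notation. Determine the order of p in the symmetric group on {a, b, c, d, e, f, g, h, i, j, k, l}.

The disjoint cycles have lengths 9, 2, 1.
The order is lcm(9, 2) = 18.

18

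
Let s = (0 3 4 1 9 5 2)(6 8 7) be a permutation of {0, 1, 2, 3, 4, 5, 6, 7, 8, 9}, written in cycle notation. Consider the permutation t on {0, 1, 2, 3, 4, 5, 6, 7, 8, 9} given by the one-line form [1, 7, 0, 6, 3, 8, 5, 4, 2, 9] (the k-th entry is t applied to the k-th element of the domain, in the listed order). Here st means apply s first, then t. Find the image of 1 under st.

9

First apply s: s(1) = 9, then t(9) = 9. Thus (st)(1) = 9.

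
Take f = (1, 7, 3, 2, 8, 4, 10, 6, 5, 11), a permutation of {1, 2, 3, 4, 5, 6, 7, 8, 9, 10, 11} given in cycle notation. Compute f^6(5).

8

5 lies in the 10-cycle (1, 7, 3, 2, 8, 4, 10, 6, 5, 11).
Advancing 6 steps from 5: 5 → 11 → 1 → 7 → 3 → 2 → 8.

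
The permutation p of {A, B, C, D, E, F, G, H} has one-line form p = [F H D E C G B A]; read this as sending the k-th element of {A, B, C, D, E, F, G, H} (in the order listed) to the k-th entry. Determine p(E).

C

E is element number 5 of the domain, and entry number 5 of the one-line form is C, so p(E) = C.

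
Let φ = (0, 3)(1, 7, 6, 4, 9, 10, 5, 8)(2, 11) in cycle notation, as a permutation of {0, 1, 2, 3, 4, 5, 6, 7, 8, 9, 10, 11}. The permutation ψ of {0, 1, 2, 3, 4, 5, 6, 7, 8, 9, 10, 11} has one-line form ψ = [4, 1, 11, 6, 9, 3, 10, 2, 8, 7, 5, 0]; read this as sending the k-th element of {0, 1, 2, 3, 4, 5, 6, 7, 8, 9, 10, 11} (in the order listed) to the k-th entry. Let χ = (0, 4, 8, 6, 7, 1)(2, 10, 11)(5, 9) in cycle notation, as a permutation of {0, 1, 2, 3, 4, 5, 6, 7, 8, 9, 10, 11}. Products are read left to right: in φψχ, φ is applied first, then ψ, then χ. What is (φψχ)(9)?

Apply the permutations in order: φ(9) = 10, then ψ(10) = 5, then χ(5) = 9. So (φψχ)(9) = 9.

9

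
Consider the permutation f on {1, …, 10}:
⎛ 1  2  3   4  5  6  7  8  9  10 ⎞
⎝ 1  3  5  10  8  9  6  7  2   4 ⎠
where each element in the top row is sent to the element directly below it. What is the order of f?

The disjoint-cycle form of f has cycle lengths 7, 2, 1.
The order is lcm(7, 2) = 14.

14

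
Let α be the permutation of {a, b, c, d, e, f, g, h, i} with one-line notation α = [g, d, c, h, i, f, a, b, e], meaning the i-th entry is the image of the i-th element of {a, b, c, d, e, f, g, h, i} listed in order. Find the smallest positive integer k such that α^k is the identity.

6

Writing α as disjoint cycles, the cycle lengths are 3, 2, 2, 1, 1.
The order of α is the least common multiple of its cycle lengths: lcm(3, 2, 2) = 6.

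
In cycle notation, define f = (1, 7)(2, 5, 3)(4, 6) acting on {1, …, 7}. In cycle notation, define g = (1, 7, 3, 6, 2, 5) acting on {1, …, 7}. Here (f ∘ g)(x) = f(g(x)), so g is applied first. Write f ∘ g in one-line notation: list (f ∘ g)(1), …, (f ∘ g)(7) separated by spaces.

1 3 4 6 7 5 2

(f ∘ g)(x) = f(g(x)). Computing each image: f(g(1)) = f(7) = 1, f(g(2)) = f(5) = 3, f(g(3)) = f(6) = 4, f(g(4)) = f(4) = 6, f(g(5)) = f(1) = 7, f(g(6)) = f(2) = 5, f(g(7)) = f(3) = 2.
Hence f ∘ g = [1 3 4 6 7 5 2].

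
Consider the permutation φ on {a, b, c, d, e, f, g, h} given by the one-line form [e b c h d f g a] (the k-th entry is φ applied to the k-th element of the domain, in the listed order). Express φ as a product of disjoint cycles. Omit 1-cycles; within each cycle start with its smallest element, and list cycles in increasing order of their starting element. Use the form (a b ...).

(a e d h)

Start at a and follow images: a → e → d → h → a, giving the cycle (a e d h).
Repeating from the next unused element and collecting all non-trivial cycles gives (a e d h).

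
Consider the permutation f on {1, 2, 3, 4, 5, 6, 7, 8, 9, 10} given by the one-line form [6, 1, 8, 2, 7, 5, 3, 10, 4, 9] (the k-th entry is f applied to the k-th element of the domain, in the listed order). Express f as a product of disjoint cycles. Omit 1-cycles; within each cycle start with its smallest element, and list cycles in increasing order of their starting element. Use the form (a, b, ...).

Iterating f from 1 gives 1 → 6 → 5 → 7 → 3 → 8 → 10 → 9 → 4 → 2 → 1; that is the 10-cycle (1, 6, 5, 7, 3, 8, 10, 9, 4, 2).
Repeating from the next unused element and collecting all non-trivial cycles gives (1, 6, 5, 7, 3, 8, 10, 9, 4, 2).

(1, 6, 5, 7, 3, 8, 10, 9, 4, 2)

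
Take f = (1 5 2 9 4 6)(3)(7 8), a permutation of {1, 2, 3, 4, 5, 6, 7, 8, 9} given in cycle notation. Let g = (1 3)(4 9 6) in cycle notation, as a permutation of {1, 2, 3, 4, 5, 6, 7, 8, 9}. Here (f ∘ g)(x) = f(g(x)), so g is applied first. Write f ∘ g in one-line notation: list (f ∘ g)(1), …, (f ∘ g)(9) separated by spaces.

3 9 5 4 2 6 8 7 1

(f ∘ g)(x) = f(g(x)). Computing each image: f(g(1)) = f(3) = 3, f(g(2)) = f(2) = 9, f(g(3)) = f(1) = 5, f(g(4)) = f(9) = 4, f(g(5)) = f(5) = 2, f(g(6)) = f(4) = 6, f(g(7)) = f(7) = 8, f(g(8)) = f(8) = 7, f(g(9)) = f(6) = 1.
Hence f ∘ g = [3 9 5 4 2 6 8 7 1].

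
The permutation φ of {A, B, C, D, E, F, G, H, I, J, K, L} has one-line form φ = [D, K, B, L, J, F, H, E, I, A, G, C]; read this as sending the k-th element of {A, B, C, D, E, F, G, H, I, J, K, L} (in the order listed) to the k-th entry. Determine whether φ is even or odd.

In disjoint-cycle form the cycle lengths are 10, 1, 1.
A cycle of length ℓ contributes ℓ−1 transpositions, so φ is a product of 9 transpositions — odd.

odd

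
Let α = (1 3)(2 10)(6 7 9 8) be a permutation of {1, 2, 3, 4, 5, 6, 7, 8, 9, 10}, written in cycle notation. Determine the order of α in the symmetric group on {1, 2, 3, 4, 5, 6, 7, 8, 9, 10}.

4

The disjoint cycles have lengths 4, 2, 2, 1, 1.
The order is lcm(4, 2, 2) = 4.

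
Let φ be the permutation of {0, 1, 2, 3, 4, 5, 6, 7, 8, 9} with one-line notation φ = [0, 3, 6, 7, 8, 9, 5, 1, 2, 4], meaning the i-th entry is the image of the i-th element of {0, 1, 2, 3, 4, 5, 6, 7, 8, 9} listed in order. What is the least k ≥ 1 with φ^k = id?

6

Writing φ as disjoint cycles, the cycle lengths are 6, 3, 1.
Since disjoint cycles commute, ord(φ) = lcm(6, 3) = 6.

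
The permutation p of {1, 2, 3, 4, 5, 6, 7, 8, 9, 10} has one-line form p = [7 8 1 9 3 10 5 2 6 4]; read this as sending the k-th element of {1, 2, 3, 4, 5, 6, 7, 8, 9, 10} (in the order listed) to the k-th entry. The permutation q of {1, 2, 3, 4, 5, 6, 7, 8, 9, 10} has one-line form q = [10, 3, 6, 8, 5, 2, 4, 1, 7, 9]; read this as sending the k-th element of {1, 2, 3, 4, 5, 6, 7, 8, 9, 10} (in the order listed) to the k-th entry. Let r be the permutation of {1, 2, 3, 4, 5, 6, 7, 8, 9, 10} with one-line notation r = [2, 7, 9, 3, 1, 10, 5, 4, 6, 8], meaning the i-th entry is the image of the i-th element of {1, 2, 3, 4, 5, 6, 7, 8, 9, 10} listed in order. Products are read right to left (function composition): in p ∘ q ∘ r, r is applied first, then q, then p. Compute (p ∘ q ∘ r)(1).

1

Apply the permutations in order: r(1) = 2, then q(2) = 3, then p(3) = 1. So (p ∘ q ∘ r)(1) = 1.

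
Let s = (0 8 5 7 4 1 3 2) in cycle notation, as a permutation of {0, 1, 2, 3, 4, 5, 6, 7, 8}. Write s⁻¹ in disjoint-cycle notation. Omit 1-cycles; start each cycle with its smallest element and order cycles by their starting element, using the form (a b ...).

The inverse reverses each cycle.
After reversing and putting each cycle's least element first, s⁻¹ = (0 2 3 1 4 7 5 8).

(0 2 3 1 4 7 5 8)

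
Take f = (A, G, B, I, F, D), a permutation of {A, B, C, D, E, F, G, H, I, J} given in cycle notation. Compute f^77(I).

B

I lies in the 6-cycle (A, G, B, I, F, D).
On a 6-cycle, f^6 is the identity, so f^77 = f^5 there (77 ≡ 5 mod 6).
Stepping 5 places around the cycle: I → F → D → A → G → B.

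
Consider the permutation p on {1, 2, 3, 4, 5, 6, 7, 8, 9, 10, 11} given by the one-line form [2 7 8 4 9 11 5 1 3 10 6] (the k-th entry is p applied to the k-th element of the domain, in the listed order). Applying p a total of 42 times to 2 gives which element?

2

Tracing 2 → 7 → … returns to 2 after 7 steps, so 2 lies in a 7-cycle (1 2 7 5 9 3 8).
Powers repeat with period 7 on this cycle, and 42 mod 7 = 0, so p^42(2) = p^0(2).
So p^42(2) = 2.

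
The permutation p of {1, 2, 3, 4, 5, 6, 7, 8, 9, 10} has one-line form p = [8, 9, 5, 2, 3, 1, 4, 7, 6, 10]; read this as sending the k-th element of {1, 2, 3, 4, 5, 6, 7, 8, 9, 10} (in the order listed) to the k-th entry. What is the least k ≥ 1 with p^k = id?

14

Writing p as disjoint cycles, the cycle lengths are 7, 2, 1.
The order is lcm(7, 2) = 14.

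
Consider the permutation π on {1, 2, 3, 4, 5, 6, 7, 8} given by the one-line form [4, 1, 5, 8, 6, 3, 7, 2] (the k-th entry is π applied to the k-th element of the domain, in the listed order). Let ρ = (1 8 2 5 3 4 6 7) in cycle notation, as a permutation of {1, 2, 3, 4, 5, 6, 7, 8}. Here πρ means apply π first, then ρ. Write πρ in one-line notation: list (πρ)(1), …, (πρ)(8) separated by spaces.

(πρ)(x) = ρ(π(x)). Computing each image: ρ(π(1)) = ρ(4) = 6, ρ(π(2)) = ρ(1) = 8, ρ(π(3)) = ρ(5) = 3, ρ(π(4)) = ρ(8) = 2, ρ(π(5)) = ρ(6) = 7, ρ(π(6)) = ρ(3) = 4, ρ(π(7)) = ρ(7) = 1, ρ(π(8)) = ρ(2) = 5.
Hence πρ = [6 8 3 2 7 4 1 5].

6 8 3 2 7 4 1 5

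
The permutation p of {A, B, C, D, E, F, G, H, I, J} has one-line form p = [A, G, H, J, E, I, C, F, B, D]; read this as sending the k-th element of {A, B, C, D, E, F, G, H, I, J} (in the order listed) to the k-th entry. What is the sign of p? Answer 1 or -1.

1

In disjoint-cycle form the cycle lengths are 6, 2, 1, 1.
A cycle is odd iff its length is even; p has 2 even-length cycles, so sgn(p) = (−1)^2 and p is even.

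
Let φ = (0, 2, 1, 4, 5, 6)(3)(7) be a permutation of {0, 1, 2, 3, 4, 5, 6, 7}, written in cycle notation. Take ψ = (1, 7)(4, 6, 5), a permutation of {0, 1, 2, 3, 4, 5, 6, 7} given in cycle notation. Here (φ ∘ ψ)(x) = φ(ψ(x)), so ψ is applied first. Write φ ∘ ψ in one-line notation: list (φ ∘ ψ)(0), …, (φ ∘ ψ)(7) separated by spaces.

2 7 1 3 0 5 6 4

Chase each element through ψ then φ: 0 → 0 → 2; 1 → 7 → 7; 2 → 2 → 1; 3 → 3 → 3; 4 → 6 → 0; 5 → 4 → 5; 6 → 5 → 6; 7 → 1 → 4.
So φ ∘ ψ in one-line form is 2 7 1 3 0 5 6 4.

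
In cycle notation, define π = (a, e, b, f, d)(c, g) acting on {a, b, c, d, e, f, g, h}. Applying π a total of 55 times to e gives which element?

e

e lies in the 5-cycle (a, e, b, f, d).
Since the cycle has length 5, π^55 acts on it the same as π^0 (55 mod 5 = 0).
So π^55(e) = e.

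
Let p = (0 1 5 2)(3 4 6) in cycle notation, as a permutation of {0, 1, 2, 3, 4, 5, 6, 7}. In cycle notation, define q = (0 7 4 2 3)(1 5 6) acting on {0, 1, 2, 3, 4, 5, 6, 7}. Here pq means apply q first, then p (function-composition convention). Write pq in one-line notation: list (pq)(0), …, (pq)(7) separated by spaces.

7 2 4 1 0 3 5 6

(pq)(x) = p(q(x)). Computing each image: p(q(0)) = p(7) = 7, p(q(1)) = p(5) = 2, p(q(2)) = p(3) = 4, p(q(3)) = p(0) = 1, p(q(4)) = p(2) = 0, p(q(5)) = p(6) = 3, p(q(6)) = p(1) = 5, p(q(7)) = p(4) = 6.
Hence pq = [7 2 4 1 0 3 5 6].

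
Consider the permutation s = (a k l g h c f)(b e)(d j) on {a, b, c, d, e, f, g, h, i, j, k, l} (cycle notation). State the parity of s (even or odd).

even

The cycle lengths are 7, 2, 2, 1.
A cycle is odd iff its length is even; s has 2 even-length cycles, so sgn(s) = (−1)^2 and s is even.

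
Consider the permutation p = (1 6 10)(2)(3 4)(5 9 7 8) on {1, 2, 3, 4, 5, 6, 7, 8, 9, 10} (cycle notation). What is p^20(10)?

6

10 lies in the 3-cycle (1 6 10).
On a 3-cycle, p^3 is the identity, so p^20 = p^2 there (20 ≡ 2 mod 3).
Stepping 2 places around the cycle: 10 → 1 → 6.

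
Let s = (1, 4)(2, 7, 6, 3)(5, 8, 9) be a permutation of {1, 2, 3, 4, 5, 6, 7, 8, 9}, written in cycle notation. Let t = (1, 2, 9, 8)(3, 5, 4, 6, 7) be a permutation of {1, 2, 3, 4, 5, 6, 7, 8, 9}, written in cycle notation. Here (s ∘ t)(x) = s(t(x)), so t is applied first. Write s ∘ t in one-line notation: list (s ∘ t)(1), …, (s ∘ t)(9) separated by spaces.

(s ∘ t)(x) = s(t(x)). Computing each image: s(t(1)) = s(2) = 7, s(t(2)) = s(9) = 5, s(t(3)) = s(5) = 8, s(t(4)) = s(6) = 3, s(t(5)) = s(4) = 1, s(t(6)) = s(7) = 6, s(t(7)) = s(3) = 2, s(t(8)) = s(1) = 4, s(t(9)) = s(8) = 9.
Hence s ∘ t = [7 5 8 3 1 6 2 4 9].

7 5 8 3 1 6 2 4 9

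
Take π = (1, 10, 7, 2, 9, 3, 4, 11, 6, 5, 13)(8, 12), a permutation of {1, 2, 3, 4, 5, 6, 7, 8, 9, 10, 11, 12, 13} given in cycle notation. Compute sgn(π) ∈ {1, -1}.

-1

The cycle lengths are 11, 2.
A cycle of length ℓ contributes ℓ−1 transpositions, so π is a product of 10 + 1 = 11 transpositions — odd.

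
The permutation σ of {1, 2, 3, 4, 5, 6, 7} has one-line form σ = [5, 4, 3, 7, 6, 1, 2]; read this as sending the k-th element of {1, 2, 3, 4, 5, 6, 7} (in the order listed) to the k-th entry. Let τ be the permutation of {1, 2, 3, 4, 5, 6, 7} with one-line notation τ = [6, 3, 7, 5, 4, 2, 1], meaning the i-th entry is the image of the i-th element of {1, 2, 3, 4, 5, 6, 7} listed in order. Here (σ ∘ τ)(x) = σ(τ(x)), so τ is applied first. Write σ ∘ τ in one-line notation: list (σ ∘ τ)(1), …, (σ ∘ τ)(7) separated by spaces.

1 3 2 6 7 4 5

(σ ∘ τ)(x) = σ(τ(x)). Computing each image: σ(τ(1)) = σ(6) = 1, σ(τ(2)) = σ(3) = 3, σ(τ(3)) = σ(7) = 2, σ(τ(4)) = σ(5) = 6, σ(τ(5)) = σ(4) = 7, σ(τ(6)) = σ(2) = 4, σ(τ(7)) = σ(1) = 5.
Hence σ ∘ τ = [1 3 2 6 7 4 5].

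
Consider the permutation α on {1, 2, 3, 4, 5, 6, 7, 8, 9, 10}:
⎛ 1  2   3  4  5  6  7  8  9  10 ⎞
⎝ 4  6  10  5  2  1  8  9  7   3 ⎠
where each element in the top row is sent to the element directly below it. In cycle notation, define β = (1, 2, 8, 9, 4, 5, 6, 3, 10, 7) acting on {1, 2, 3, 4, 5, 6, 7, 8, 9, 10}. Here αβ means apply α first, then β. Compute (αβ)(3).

7

(αβ)(3) = β(α(3)). α(3) = 10, then β(10) = 7. So (αβ)(3) = 7.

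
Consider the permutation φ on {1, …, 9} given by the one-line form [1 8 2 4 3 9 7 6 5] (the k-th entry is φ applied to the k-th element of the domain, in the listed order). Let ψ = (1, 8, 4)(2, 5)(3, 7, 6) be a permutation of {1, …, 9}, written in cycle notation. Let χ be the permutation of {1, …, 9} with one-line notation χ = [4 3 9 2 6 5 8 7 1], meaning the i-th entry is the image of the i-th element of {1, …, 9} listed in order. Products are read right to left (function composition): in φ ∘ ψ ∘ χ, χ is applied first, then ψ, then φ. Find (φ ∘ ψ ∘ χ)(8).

Apply the permutations in order: χ(8) = 7, then ψ(7) = 6, then φ(6) = 9. So (φ ∘ ψ ∘ χ)(8) = 9.

9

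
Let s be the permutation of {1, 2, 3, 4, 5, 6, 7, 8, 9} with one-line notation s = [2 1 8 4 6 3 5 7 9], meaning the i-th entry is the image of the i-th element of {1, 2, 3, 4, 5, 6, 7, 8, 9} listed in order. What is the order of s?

10

Decomposing into disjoint cycles gives cycle lengths 5, 2, 1, 1.
Since disjoint cycles commute, ord(s) = lcm(5, 2) = 10.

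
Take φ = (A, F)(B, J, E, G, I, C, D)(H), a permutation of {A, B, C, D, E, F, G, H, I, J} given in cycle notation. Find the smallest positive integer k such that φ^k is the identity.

The cycle type of φ is (7, 2, 1).
Since disjoint cycles commute, ord(φ) = lcm(7, 2) = 14.

14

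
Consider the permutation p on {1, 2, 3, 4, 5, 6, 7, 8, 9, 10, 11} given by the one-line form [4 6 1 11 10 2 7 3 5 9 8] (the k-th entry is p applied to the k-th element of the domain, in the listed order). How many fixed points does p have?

1

The fixed points (elements with p(x) = x) are {7}, so there is 1.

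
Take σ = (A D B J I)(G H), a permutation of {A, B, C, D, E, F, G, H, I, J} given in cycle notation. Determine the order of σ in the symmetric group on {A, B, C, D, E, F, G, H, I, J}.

The cycle type of σ is (5, 2, 1, 1, 1).
Since disjoint cycles commute, ord(σ) = lcm(5, 2) = 10.

10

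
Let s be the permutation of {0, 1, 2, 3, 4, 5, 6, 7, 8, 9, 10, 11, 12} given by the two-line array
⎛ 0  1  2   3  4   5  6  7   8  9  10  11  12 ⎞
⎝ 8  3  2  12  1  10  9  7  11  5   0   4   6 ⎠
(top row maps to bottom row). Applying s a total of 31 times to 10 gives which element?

Tracing 10 → 0 → … returns to 10 after 11 steps, so 10 lies in an 11-cycle (0 8 11 4 1 3 12 6 9 5 10).
Since the cycle has length 11, s^31 acts on it the same as s^9 (31 mod 11 = 9).
Advancing 9 steps from 10: 10 → 0 → 8 → 11 → 4 → 1 → 3 → 12 → 6 → 9.

9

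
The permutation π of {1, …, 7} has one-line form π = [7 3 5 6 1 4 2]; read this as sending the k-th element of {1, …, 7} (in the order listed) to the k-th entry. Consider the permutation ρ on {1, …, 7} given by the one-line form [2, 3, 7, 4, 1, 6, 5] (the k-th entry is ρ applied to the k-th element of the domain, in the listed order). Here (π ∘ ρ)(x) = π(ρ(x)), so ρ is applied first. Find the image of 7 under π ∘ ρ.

1

First apply ρ: ρ(7) = 5, then π(5) = 1. Thus (π ∘ ρ)(7) = 1.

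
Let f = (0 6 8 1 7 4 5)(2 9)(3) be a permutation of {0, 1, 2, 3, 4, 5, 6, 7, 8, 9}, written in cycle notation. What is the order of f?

The cycle type of f is (7, 2, 1).
The order is lcm(7, 2) = 14.

14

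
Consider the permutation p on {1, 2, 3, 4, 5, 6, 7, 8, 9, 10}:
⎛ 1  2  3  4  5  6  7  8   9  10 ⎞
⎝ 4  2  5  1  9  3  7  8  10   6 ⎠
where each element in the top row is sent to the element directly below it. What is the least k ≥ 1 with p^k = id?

Decomposing into disjoint cycles gives cycle lengths 5, 2, 1, 1, 1.
The order of p is the least common multiple of its cycle lengths: lcm(5, 2) = 10.

10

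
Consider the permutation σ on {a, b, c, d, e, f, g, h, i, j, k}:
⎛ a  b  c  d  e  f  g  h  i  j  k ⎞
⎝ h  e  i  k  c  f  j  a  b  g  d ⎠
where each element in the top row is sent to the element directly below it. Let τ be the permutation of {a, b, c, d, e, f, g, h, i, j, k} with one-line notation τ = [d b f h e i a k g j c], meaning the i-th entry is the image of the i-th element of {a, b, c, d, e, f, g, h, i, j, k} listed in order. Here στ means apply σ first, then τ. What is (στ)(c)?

g

(στ)(c) = τ(σ(c)). σ(c) = i, then τ(i) = g. So (στ)(c) = g.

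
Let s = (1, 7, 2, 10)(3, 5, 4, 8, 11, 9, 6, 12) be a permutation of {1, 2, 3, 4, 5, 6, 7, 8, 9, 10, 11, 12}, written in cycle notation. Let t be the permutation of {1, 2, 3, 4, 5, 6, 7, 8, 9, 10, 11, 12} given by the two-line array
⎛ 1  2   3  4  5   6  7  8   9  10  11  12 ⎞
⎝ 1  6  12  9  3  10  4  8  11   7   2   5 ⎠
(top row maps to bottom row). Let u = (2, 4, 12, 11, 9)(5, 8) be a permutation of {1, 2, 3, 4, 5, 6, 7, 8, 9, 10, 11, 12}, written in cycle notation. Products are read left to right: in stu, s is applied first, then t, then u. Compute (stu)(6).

8

(stu)(6) = u(t(s(6))). s(6) = 12, then t(12) = 5, then u(5) = 8, so the result is 8.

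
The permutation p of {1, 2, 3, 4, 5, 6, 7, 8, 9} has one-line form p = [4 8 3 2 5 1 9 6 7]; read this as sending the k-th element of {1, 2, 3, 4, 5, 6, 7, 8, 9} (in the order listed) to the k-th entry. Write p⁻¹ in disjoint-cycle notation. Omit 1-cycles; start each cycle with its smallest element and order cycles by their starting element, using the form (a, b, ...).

The cycle decomposition of p is (1, 4, 2, 8, 6)(7, 9).
Reversing each cycle (and rotating so the smallest element leads) gives p⁻¹ = (1, 6, 8, 2, 4)(7, 9).

(1, 6, 8, 2, 4)(7, 9)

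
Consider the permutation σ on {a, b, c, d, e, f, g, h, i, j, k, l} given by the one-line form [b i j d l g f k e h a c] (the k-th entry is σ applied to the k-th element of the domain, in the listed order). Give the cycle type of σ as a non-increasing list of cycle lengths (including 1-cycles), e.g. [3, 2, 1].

The disjoint cycles are (a b i e l c j h k)(d)(f g), with lengths 9, 2, 1 in non-increasing order.

[9, 2, 1]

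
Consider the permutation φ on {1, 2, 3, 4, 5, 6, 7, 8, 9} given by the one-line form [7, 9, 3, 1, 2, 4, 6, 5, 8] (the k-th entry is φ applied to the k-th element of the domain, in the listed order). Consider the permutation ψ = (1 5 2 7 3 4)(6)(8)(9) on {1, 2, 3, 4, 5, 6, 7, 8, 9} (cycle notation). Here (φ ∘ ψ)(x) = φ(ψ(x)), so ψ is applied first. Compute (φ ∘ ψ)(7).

ψ(7) = 3, then φ(3) = 3; composing gives (φ ∘ ψ)(7) = 3.

3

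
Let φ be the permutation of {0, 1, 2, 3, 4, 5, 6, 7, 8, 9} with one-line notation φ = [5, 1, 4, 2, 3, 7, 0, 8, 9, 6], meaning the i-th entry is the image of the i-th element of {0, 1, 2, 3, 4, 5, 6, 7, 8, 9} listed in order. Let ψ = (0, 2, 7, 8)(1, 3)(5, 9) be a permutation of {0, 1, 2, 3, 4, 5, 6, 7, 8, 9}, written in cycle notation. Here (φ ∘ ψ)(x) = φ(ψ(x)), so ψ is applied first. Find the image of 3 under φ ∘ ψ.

ψ(3) = 1, then φ(1) = 1; composing gives (φ ∘ ψ)(3) = 1.

1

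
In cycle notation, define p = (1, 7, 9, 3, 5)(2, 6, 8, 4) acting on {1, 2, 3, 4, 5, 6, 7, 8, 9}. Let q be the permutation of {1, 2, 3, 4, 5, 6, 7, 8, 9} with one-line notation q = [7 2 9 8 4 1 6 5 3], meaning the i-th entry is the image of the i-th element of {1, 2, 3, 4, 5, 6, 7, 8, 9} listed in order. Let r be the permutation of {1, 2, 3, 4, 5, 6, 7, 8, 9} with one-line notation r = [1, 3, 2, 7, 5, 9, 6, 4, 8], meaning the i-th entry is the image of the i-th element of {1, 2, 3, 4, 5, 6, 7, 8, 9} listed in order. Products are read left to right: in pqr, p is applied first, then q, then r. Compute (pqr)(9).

8

(pqr)(9) = r(q(p(9))). p(9) = 3, then q(3) = 9, then r(9) = 8, so the result is 8.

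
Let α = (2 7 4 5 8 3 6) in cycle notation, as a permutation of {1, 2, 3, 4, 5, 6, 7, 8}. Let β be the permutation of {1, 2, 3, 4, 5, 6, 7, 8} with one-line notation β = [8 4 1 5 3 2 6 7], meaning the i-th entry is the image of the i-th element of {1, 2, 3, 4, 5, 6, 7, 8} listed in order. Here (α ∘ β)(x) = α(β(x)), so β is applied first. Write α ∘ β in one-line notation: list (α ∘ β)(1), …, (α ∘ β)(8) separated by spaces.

3 5 1 8 6 7 2 4

Chase each element through β then α: 1 → 8 → 3; 2 → 4 → 5; 3 → 1 → 1; 4 → 5 → 8; 5 → 3 → 6; 6 → 2 → 7; 7 → 6 → 2; 8 → 7 → 4.
So α ∘ β in one-line form is 3 5 1 8 6 7 2 4.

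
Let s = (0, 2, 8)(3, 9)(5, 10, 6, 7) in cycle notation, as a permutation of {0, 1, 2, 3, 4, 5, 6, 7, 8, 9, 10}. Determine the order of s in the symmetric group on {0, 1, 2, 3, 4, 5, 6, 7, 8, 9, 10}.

12

The disjoint cycles have lengths 4, 3, 2, 1, 1.
The order is lcm(4, 3, 2) = 12.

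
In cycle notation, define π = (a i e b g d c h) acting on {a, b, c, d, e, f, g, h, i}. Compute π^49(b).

g

b lies in the 8-cycle (a i e b g d c h).
Powers repeat with period 8 on this cycle, and 49 mod 8 = 1, so π^49(b) = π^1(b).
Advancing 1 step from b: b → g.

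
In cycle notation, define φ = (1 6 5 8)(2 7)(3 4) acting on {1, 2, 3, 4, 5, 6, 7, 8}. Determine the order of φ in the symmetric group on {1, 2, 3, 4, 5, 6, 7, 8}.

4

The cycle type of φ is (4, 2, 2).
The order of φ is the least common multiple of its cycle lengths: lcm(4, 2, 2) = 4.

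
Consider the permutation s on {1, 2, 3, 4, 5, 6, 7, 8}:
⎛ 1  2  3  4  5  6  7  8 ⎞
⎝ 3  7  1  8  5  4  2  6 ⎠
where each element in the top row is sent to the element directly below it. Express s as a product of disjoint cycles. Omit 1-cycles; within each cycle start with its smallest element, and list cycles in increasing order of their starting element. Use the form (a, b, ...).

(1, 3)(2, 7)(4, 8, 6)

Iterating s from 1 gives 1 → 3 → 1; that is the 2-cycle (1, 3).
Continuing from each remaining unvisited element yields (1, 3)(2, 7)(4, 8, 6).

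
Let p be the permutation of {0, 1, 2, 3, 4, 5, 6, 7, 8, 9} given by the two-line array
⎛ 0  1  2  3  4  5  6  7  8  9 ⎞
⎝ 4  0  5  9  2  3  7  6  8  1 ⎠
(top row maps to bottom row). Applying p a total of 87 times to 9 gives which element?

Tracing 9 → 1 → … returns to 9 after 7 steps, so 9 lies in a 7-cycle (0, 4, 2, 5, 3, 9, 1).
Powers repeat with period 7 on this cycle, and 87 mod 7 = 3, so p^87(9) = p^3(9).
Stepping 3 places around the cycle: 9 → 1 → 0 → 4.

4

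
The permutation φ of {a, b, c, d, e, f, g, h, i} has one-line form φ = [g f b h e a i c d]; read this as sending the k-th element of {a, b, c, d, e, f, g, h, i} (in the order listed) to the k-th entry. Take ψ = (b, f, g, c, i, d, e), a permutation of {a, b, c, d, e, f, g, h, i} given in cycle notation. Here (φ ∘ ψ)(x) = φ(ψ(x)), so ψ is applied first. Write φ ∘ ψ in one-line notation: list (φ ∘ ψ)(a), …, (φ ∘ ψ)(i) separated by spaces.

g a d e f i b c h

(φ ∘ ψ)(x) = φ(ψ(x)). Computing each image: φ(ψ(a)) = φ(a) = g, φ(ψ(b)) = φ(f) = a, φ(ψ(c)) = φ(i) = d, φ(ψ(d)) = φ(e) = e, φ(ψ(e)) = φ(b) = f, φ(ψ(f)) = φ(g) = i, φ(ψ(g)) = φ(c) = b, φ(ψ(h)) = φ(h) = c, φ(ψ(i)) = φ(d) = h.
Hence φ ∘ ψ = [g a d e f i b c h].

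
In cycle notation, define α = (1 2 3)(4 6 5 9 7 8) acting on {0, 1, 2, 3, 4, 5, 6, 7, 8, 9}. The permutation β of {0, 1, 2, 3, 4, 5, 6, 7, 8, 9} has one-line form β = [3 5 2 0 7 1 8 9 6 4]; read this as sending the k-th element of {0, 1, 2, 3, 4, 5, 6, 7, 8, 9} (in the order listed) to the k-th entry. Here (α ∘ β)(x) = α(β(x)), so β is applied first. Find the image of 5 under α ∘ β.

(α ∘ β)(5) = α(β(5)). β(5) = 1, then α(1) = 2. So (α ∘ β)(5) = 2.

2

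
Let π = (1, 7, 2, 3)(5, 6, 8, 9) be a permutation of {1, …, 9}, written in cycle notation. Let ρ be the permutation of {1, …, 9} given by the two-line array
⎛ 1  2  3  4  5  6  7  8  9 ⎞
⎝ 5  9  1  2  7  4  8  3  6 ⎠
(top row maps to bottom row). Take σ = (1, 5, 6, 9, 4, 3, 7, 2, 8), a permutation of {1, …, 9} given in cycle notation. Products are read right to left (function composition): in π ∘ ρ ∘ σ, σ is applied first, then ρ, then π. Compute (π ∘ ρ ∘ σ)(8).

6

Apply the permutations in order: σ(8) = 1, then ρ(1) = 5, then π(5) = 6. So (π ∘ ρ ∘ σ)(8) = 6.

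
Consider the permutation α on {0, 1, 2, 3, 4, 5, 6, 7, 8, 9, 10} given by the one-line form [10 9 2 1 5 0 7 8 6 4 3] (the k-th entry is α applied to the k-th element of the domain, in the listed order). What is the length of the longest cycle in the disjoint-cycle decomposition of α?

Decomposing into disjoint cycles gives (0 10 3 1 9 4 5)(6 7 8); the longest has length 7.

7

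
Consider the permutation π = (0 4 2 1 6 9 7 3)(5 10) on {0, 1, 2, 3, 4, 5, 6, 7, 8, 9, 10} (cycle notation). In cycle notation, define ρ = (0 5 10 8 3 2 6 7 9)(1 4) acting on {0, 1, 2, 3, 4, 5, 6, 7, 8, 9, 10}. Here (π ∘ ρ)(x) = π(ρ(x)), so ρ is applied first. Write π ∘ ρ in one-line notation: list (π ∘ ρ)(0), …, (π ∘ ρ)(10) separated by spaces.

Chase each element through ρ then π: 0 → 5 → 10; 1 → 4 → 2; 2 → 6 → 9; 3 → 2 → 1; 4 → 1 → 6; 5 → 10 → 5; 6 → 7 → 3; 7 → 9 → 7; 8 → 3 → 0; 9 → 0 → 4; 10 → 8 → 8.
Collecting the images, π ∘ ρ = [10 2 9 1 6 5 3 7 0 4 8].

10 2 9 1 6 5 3 7 0 4 8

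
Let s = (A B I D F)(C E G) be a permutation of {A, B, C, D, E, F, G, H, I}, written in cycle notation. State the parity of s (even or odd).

The cycle lengths are 5, 3, 1.
A cycle is odd iff its length is even; s has 0 even-length cycles, so sgn(s) = (−1)^0 and s is even.

even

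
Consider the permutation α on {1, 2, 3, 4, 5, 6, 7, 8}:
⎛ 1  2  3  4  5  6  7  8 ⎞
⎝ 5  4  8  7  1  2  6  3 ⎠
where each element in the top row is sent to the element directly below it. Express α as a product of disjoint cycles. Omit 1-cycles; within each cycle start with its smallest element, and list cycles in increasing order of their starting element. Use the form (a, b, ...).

From 1: 1 → 5 → 1, closing the cycle (1, 5).
Repeating from the next unused element and collecting all non-trivial cycles gives (1, 5)(2, 4, 7, 6)(3, 8).

(1, 5)(2, 4, 7, 6)(3, 8)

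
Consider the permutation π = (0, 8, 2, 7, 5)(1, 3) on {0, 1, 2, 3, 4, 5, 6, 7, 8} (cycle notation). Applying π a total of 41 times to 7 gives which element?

7 lies in the 5-cycle (0, 8, 2, 7, 5).
On a 5-cycle, π^5 is the identity, so π^41 = π^1 there (41 ≡ 1 mod 5).
Stepping 1 place around the cycle: 7 → 5.

5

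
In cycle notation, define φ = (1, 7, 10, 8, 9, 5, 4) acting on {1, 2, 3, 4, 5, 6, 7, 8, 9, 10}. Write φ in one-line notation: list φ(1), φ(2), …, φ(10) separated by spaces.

7 2 3 1 4 6 10 9 5 8

Each element maps to the next entry in its cycle (wrapping to the front): 1→7, 2→2, 3→3, 4→1, 5→4, 6→6, 7→10, 8→9, 9→5, 10→8.
Listing these in domain order gives 7 2 3 1 4 6 10 9 5 8.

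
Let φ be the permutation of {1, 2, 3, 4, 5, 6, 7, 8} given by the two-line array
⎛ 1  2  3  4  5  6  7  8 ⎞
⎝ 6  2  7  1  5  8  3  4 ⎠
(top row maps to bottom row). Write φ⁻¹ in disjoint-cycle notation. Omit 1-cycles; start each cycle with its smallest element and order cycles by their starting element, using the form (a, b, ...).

(1, 4, 8, 6)(3, 7)

First write φ in disjoint cycles: (1, 6, 8, 4)(3, 7).
The inverse reverses every cycle; in canonical form, φ⁻¹ = (1, 4, 8, 6)(3, 7).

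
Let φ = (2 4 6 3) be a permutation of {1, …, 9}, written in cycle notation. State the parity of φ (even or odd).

odd

The cycle lengths are 4, 1, 1, 1, 1, 1.
A cycle is odd iff its length is even; φ has 1 even-length cycle, so sgn(φ) = (−1)^1 and φ is odd.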